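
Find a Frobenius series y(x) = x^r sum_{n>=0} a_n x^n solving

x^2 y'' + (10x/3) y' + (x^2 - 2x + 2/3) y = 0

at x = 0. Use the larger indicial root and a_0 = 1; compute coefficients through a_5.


Write in Frobenius form y'' + (p(x)/x) y' + (q(x)/x^2) y = 0:
  p(x) = 10/3,  q(x) = x^2 - 2x + 2/3.
Indicial equation: r(r-1) + (10/3) r + (2/3) = 0 -> roots r_1 = -1/3, r_2 = -2.
Take r = r_1 = -1/3. Let y(x) = x^r sum_{n>=0} a_n x^n with a_0 = 1.
Substitute y = x^r sum a_n x^n and match x^{r+n}. The recurrence is
  D(n) a_n - 2 a_{n-1} + 1 a_{n-2} = 0,  where D(n) = (r+n)(r+n-1) + (10/3)(r+n) + (2/3).
  a_n = [2 a_{n-1} - 1 a_{n-2}] / D(n).
Since the indicial polynomial factors as (r - r_1)(r - r_2), D(n) = (r_1 + n - r_1)(r_1 + n - r_2) = n(n + 5/3).
Evaluating step by step (a_0 = 1):
  n = 1: D(1) = 1(1 + 5/3) = 8/3; numerator = 2(1) = 2; a_1 = (2)/(8/3) = 3/4
  n = 2: D(2) = 2(2 + 5/3) = 22/3; numerator = 2(3/4) - 1(1) = 1/2; a_2 = (1/2)/(22/3) = 3/44
  n = 3: D(3) = 3(3 + 5/3) = 14; numerator = 2(3/44) - 1(3/4) = -27/44; a_3 = (-27/44)/(14) = -27/616
  n = 4: D(4) = 4(4 + 5/3) = 68/3; numerator = 2(-27/616) - 1(3/44) = -12/77; a_4 = (-12/77)/(68/3) = -9/1309
  n = 5: D(5) = 5(5 + 5/3) = 100/3; numerator = 2(-9/1309) - 1(-27/616) = 45/1496; a_5 = (45/1496)/(100/3) = 27/29920

r = -1/3; a_0 = 1; a_1 = 3/4; a_2 = 3/44; a_3 = -27/616; a_4 = -9/1309; a_5 = 27/29920


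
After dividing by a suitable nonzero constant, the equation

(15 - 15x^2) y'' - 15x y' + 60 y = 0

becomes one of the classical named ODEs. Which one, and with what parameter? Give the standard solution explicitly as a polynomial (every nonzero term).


All three coefficients share the factor 15; dividing through by 15 gives  (1 - x^2) y'' - x y' + 4 y = 0.
This matches the Chebyshev equation (1 - x^2) y'' - x y' + n^2 y = 0 (note the -x y' term, not -2x y') with n^2 = 4, so n = 2; the polynomial solution is T_2(x).
With y = sum_k a_k x^k, matching x^k gives (k+2)(k+1) a_{k+2} = (k^2 - n^2) a_k = (k - 2)(k + 2) a_k. The right side vanishes at k = 2, so the series with the parity of 2 terminates at degree 2.
Standard normalization: leading coefficient of T_n is 2^(n-1), so a_2 = 2^1 = 2. Work downward with a_k = (k+1)(k+2) a_{k+2} / ((k - 2)(k + 2)):
  a_0 = (1)(2)(2) / ((0 - 2)(0 + 2)) = 4/(-4) = -1
Hence T_2(x) = 2 x^2 - 1.

T_2(x); series = 2 x^2 - 1


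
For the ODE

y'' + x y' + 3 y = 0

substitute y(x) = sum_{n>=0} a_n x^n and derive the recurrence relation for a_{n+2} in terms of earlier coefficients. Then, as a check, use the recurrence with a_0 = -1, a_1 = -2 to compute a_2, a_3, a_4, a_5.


Substitute y = sum_n a_n x^n.
y''(x) has coefficient (n+2)(n+1) a_{n+2} at x^n;
x y'(x) has coefficient n a_n at x^n (shift);
3 y(x) has coefficient 3 a_n at x^n.
Matching x^n: (n+2)(n+1) a_{n+2} + (n + 3) a_n = 0.
Thus a_{n+2} = (-n - 3) / ((n+1)(n+2)) * a_n.

Check with a_0 = -1, a_1 = -2 (apply the recurrence for n = 0, 1, 2, 3): a_0 = -1, a_1 = -2, a_2 = 3/2, a_3 = 4/3, a_4 = -5/8, a_5 = -2/5.

a_(n+2) = (-n - 3) / ((n+1)(n+2)) * a_n; check: a_0 = -1, a_1 = -2, a_2 = 3/2, a_3 = 4/3, a_4 = -5/8, a_5 = -2/5


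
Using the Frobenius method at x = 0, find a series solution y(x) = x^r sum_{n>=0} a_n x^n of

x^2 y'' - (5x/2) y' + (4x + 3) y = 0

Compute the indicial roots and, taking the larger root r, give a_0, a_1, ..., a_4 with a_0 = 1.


Write in Frobenius form y'' + (p(x)/x) y' + (q(x)/x^2) y = 0:
  p(x) = -5/2,  q(x) = 4x + 3.
Indicial equation: r(r-1) + (-5/2) r + (3) = 0 -> roots r_1 = 2, r_2 = 3/2.
Take r = r_1 = 2. Let y(x) = x^r sum_{n>=0} a_n x^n with a_0 = 1.
Substitute y = x^r sum a_n x^n and match x^{r+n}. The recurrence is
  D(n) a_n + 4 a_{n-1} = 0,  where D(n) = (r+n)(r+n-1) + (-5/2)(r+n) + (3).
  a_n = -4 / D(n) * a_{n-1}.
Since the indicial polynomial factors as (r - r_1)(r - r_2), D(n) = (r_1 + n - r_1)(r_1 + n - r_2) = n(n + 1/2).
Evaluating step by step (a_0 = 1):
  n = 1: D(1) = 1(1 + 1/2) = 3/2; numerator = -4(1) = -4; a_1 = (-4)/(3/2) = -8/3
  n = 2: D(2) = 2(2 + 1/2) = 5; numerator = -4(-8/3) = 32/3; a_2 = (32/3)/(5) = 32/15
  n = 3: D(3) = 3(3 + 1/2) = 21/2; numerator = -4(32/15) = -128/15; a_3 = (-128/15)/(21/2) = -256/315
  n = 4: D(4) = 4(4 + 1/2) = 18; numerator = -4(-256/315) = 1024/315; a_4 = (1024/315)/(18) = 512/2835

r = 2; a_0 = 1; a_1 = -8/3; a_2 = 32/15; a_3 = -256/315; a_4 = 512/2835


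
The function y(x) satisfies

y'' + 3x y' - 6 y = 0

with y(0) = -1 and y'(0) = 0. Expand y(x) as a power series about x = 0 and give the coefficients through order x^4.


Ansatz: y(x) = sum_{n>=0} a_n x^n, so y'(x) = sum_{n>=1} n a_n x^(n-1) and y''(x) = sum_{n>=2} n(n-1) a_n x^(n-2).
Substitute into P(x) y'' + Q(x) y' + R(x) y = 0 with P(x) = 1, Q(x) = 3x, R(x) = -6, and match powers of x.
Initial conditions: a_0 = -1, a_1 = 0.
Setting the coefficient of each power of x to zero and solving order by order (substituting the coefficients already found):
  x^0: 2 a_2 - 6 a_0 = 0  ->  2 a_2 = 6 a_0 = -6  ->  a_2 = -3
  x^1: 6 a_3 - 3 a_1 = 0  ->  6 a_3 = 3 a_1 = 0  ->  a_3 = 0
  x^2: 12 a_4 = 0  ->  a_4 = 0
Truncated series: y(x) = -1 - 3 x^2 + O(x^5).

a_0 = -1; a_1 = 0; a_2 = -3; a_3 = 0; a_4 = 0


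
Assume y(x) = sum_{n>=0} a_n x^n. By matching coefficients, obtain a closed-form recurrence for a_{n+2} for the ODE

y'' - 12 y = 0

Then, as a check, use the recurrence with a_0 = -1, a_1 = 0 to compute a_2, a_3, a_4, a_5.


Substitute y = sum_n a_n x^n into y'' + (const) y = 0.
y''(x) = sum_{n>=0} (n+2)(n+1) a_{n+2} x^n.
The ODE becomes sum_n [(n+2)(n+1) a_{n+2} - 12 a_n] x^n = 0.
Setting each coefficient to zero gives the recurrence:
  (n+2)(n+1) a_{n+2} - 12 a_n = 0,
  a_{n+2} = 12 / ((n+1)(n+2)) a_n.

Check with a_0 = -1, a_1 = 0 (apply the recurrence for n = 0, 1, 2, 3): a_0 = -1, a_1 = 0, a_2 = -6, a_3 = 0, a_4 = -6, a_5 = 0.

a_{n+2} = 12/((n+1)(n+2)) * a_n; check: a_0 = -1, a_1 = 0, a_2 = -6, a_3 = 0, a_4 = -6, a_5 = 0


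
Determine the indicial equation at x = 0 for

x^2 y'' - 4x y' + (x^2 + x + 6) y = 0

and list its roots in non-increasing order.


Divide by x^2 to reach normal form y'' + P_1(x) y' + P_2(x) y = 0 with P_1(x) = -4/x and P_2(x) = 1 + 1/x + 6/x^2.
x = 0 is a singular point because the y'-coefficient -4/x has a pole at x = 0 and the y-coefficient 1 + 1/x + 6/x^2 has a pole at x = 0.
It is a regular singular point because x P_1(x) = p(x) = -4 and x^2 P_2(x) = q(x) = x^2 + x + 6 are polynomials, hence analytic at x = 0.
p(0) = -4,  q(0) = 6.
Indicial equation: r(r-1) + p(0) r + q(0) = 0, i.e. r^2 + (p(0) - 1) r + q(0) = 0, i.e. r^2 - 5 r + 6 = 0.
Discriminant: (-5)^2 - 4(6) = 1, so r = (5 ± 1)/2.
Solving: r_1 = 3, r_2 = 2.

indicial: r^2 - 5 r + 6 = 0; roots r_1 = 3, r_2 = 2


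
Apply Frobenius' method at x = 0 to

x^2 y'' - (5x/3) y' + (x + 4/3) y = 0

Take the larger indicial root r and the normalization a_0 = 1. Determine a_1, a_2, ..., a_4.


Write in Frobenius form y'' + (p(x)/x) y' + (q(x)/x^2) y = 0:
  p(x) = -5/3,  q(x) = x + 4/3.
Indicial equation: r(r-1) + (-5/3) r + (4/3) = 0 -> roots r_1 = 2, r_2 = 2/3.
Take r = r_1 = 2. Let y(x) = x^r sum_{n>=0} a_n x^n with a_0 = 1.
Substitute y = x^r sum a_n x^n and match x^{r+n}. The recurrence is
  D(n) a_n + 1 a_{n-1} = 0,  where D(n) = (r+n)(r+n-1) + (-5/3)(r+n) + (4/3).
  a_n = -1 / D(n) * a_{n-1}.
Since the indicial polynomial factors as (r - r_1)(r - r_2), D(n) = (r_1 + n - r_1)(r_1 + n - r_2) = n(n + 4/3).
Evaluating step by step (a_0 = 1):
  n = 1: D(1) = 1(1 + 4/3) = 7/3; numerator = -1(1) = -1; a_1 = (-1)/(7/3) = -3/7
  n = 2: D(2) = 2(2 + 4/3) = 20/3; numerator = -1(-3/7) = 3/7; a_2 = (3/7)/(20/3) = 9/140
  n = 3: D(3) = 3(3 + 4/3) = 13; numerator = -1(9/140) = -9/140; a_3 = (-9/140)/(13) = -9/1820
  n = 4: D(4) = 4(4 + 4/3) = 64/3; numerator = -1(-9/1820) = 9/1820; a_4 = (9/1820)/(64/3) = 27/116480

r = 2; a_0 = 1; a_1 = -3/7; a_2 = 9/140; a_3 = -9/1820; a_4 = 27/116480


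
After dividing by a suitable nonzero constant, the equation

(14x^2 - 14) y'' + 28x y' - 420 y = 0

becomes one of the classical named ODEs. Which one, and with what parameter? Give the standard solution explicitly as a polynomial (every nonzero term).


All three coefficients share the factor -14; dividing through by -14 gives  (1 - x^2) y'' - 2x y' + 30 y = 0.
This matches the Legendre equation (1 - x^2) y'' - 2x y' + n(n+1) y = 0 (note the -2x y' term) with n(n+1) = 30, so n = 5; the polynomial solution is P_5(x).
With y = sum_k a_k x^k, matching x^k gives (k+2)(k+1) a_{k+2} = [k(k+1) - n(n+1)] a_k = (k - 5)(k + 6) a_k. The right side vanishes at k = 5, so the series with the parity of 5 terminates at degree 5.
Standard normalization (P_n(1) = 1): leading coefficient (2n)!/(2^n (n!)^2) = 3628800/(32*14400) = 63/8, so a_5 = 63/8. Work downward with a_k = (k+1)(k+2) a_{k+2} / ((k - 5)(k + 6)):
  a_3 = (4)(5)(63/8) / ((3 - 5)(3 + 6)) = (315/2)/(-18) = -35/4
  a_1 = (2)(3)(-35/4) / ((1 - 5)(1 + 6)) = (-105/2)/(-28) = 15/8
Hence P_5(x) = 63 x^5/8 - 35 x^3/4 + 15 x/8.

P_5(x); series = 63 x^5/8 - 35 x^3/4 + 15 x/8


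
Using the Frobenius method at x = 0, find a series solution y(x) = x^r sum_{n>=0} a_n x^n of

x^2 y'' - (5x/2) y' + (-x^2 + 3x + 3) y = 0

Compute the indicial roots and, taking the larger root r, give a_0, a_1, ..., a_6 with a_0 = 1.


Write in Frobenius form y'' + (p(x)/x) y' + (q(x)/x^2) y = 0:
  p(x) = -5/2,  q(x) = -x^2 + 3x + 3.
Indicial equation: r(r-1) + (-5/2) r + (3) = 0 -> roots r_1 = 2, r_2 = 3/2.
Take r = r_1 = 2. Let y(x) = x^r sum_{n>=0} a_n x^n with a_0 = 1.
Substitute y = x^r sum a_n x^n and match x^{r+n}. The recurrence is
  D(n) a_n + 3 a_{n-1} - 1 a_{n-2} = 0,  where D(n) = (r+n)(r+n-1) + (-5/2)(r+n) + (3).
  a_n = [-3 a_{n-1} + 1 a_{n-2}] / D(n).
Since the indicial polynomial factors as (r - r_1)(r - r_2), D(n) = (r_1 + n - r_1)(r_1 + n - r_2) = n(n + 1/2).
Evaluating step by step (a_0 = 1):
  n = 1: D(1) = 1(1 + 1/2) = 3/2; numerator = -3(1) = -3; a_1 = (-3)/(3/2) = -2
  n = 2: D(2) = 2(2 + 1/2) = 5; numerator = -3(-2) + 1(1) = 7; a_2 = (7)/(5) = 7/5
  n = 3: D(3) = 3(3 + 1/2) = 21/2; numerator = -3(7/5) + 1(-2) = -31/5; a_3 = (-31/5)/(21/2) = -62/105
  n = 4: D(4) = 4(4 + 1/2) = 18; numerator = -3(-62/105) + 1(7/5) = 111/35; a_4 = (111/35)/(18) = 37/210
  n = 5: D(5) = 5(5 + 1/2) = 55/2; numerator = -3(37/210) + 1(-62/105) = -47/42; a_5 = (-47/42)/(55/2) = -47/1155
  n = 6: D(6) = 6(6 + 1/2) = 39; numerator = -3(-47/1155) + 1(37/210) = 689/2310; a_6 = (689/2310)/(39) = 53/6930

r = 2; a_0 = 1; a_1 = -2; a_2 = 7/5; a_3 = -62/105; a_4 = 37/210; a_5 = -47/1155; a_6 = 53/6930


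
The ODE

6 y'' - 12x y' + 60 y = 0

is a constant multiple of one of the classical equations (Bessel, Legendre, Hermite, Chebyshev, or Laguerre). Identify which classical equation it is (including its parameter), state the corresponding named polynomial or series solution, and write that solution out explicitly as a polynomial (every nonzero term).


All three coefficients share the factor 6; dividing through by 6 gives  y'' - 2x y' + 10 y = 0.
This matches the Hermite equation y'' - 2x y' + 2n y = 0 with 2n = 10, so n = 5; the polynomial solution is H_5(x).
With y = sum_k a_k x^k, matching x^k gives (k+2)(k+1) a_{k+2} = 2(k - n) a_k = 2(k - 5) a_k. The right side vanishes at k = 5, so the series with the parity of 5 terminates at degree 5.
Standard normalization: leading coefficient of H_n is 2^n, so a_5 = 2^5 = 32. Work downward with a_k = (k+1)(k+2) a_{k+2} / (2(k - n)):
  a_3 = (4)(5)(32) / (2(3 - 5)) = 640/(-4) = -160
  a_1 = (2)(3)(-160) / (2(1 - 5)) = -960/(-8) = 120
Hence H_5(x) = 32 x^5 - 160 x^3 + 120 x.

H_5(x); series = 32 x^5 - 160 x^3 + 120 x


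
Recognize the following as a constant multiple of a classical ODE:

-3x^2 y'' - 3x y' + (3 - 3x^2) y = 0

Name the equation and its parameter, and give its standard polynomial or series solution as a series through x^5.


All three coefficients share the factor -3; dividing through by -3 gives  x^2 y'' + x y' + (x^2 - 1) y = 0.
This matches the Bessel equation x^2 y'' + x y' + (x^2 - nu^2) y = 0 with nu^2 = 1, so nu = 1; the solution bounded at x = 0 is J_1(x).
Frobenius at x = 0: indicial roots ±nu; for r = nu the recurrence k(k + 2nu) c_k = -c_{k-2} gives the standard series J_nu(x) = sum_{k>=0} (-1)^k / (k! (k+nu)!) (x/2)^(2k+nu). Evaluate the first 3 terms:
  k = 0: (-1)^0 / (0! * 1! * 2^1) x^1 = 1/(1*1*2) x^1 = (1/2) x^1
  k = 1: (-1)^1 / (1! * 2! * 2^3) x^3 = -1/(1*2*8) x^3 = (-1/16) x^3
  k = 2: (-1)^2 / (2! * 3! * 2^5) x^5 = 1/(2*6*32) x^5 = (1/384) x^5
Hence J_1(x) = x^5/384 - x^3/16 + x/2 + ....

J_1(x); series = x^5/384 - x^3/16 + x/2


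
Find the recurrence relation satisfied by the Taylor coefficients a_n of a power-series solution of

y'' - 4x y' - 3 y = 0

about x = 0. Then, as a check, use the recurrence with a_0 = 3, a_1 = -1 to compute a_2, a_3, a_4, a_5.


Substitute y = sum_n a_n x^n.
y''(x) has coefficient (n+2)(n+1) a_{n+2} at x^n;
-4 x y'(x) has coefficient -4 n a_n at x^n (shift);
-3 y(x) has coefficient -3 a_n at x^n.
Matching x^n: (n+2)(n+1) a_{n+2} + (-4n - 3) a_n = 0.
Thus a_{n+2} = (4n + 3) / ((n+1)(n+2)) * a_n.

Check with a_0 = 3, a_1 = -1 (apply the recurrence for n = 0, 1, 2, 3): a_0 = 3, a_1 = -1, a_2 = 9/2, a_3 = -7/6, a_4 = 33/8, a_5 = -7/8.

a_(n+2) = (4n + 3) / ((n+1)(n+2)) * a_n; check: a_0 = 3, a_1 = -1, a_2 = 9/2, a_3 = -7/6, a_4 = 33/8, a_5 = -7/8


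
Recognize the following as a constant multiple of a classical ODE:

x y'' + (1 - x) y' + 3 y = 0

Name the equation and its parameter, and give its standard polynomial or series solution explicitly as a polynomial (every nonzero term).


The equation is already in a standard form:  x y'' + (1 - x) y' + 3 y = 0.
This matches the Laguerre equation x y'' + (1 - x) y' + n y = 0 with n = 3; the polynomial solution is L_3(x).
With y = sum_k a_k x^k, matching x^k gives (k+1)k a_{k+1} + (k+1) a_{k+1} - k a_k + n a_k = 0, i.e. (k+1)^2 a_{k+1} = (k - n) a_k = (k - 3) a_k. The right side vanishes at k = 3, so the series terminates at degree 3.
Standard normalization L_n(0) = 1 gives a_0 = 1. Work upward with a_{k+1} = (k - 3) a_k / (k+1)^2:
  a_1 = (0 - 3)(1) / 1^2 = -3/1 = -3
  a_2 = (1 - 3)(-3) / 2^2 = 6/4 = 3/2
  a_3 = (2 - 3)(3/2) / 3^2 = (-3/2)/9 = -1/6
Hence L_3(x) = -x^3/6 + 3 x^2/2 - 3 x + 1.

L_3(x); series = -x^3/6 + 3 x^2/2 - 3 x + 1


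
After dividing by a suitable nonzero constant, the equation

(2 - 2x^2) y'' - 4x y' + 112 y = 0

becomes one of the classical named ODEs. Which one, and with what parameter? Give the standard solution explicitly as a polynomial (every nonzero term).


All three coefficients share the factor 2; dividing through by 2 gives  (1 - x^2) y'' - 2x y' + 56 y = 0.
This matches the Legendre equation (1 - x^2) y'' - 2x y' + n(n+1) y = 0 (note the -2x y' term) with n(n+1) = 56, so n = 7; the polynomial solution is P_7(x).
With y = sum_k a_k x^k, matching x^k gives (k+2)(k+1) a_{k+2} = [k(k+1) - n(n+1)] a_k = (k - 7)(k + 8) a_k. The right side vanishes at k = 7, so the series with the parity of 7 terminates at degree 7.
Standard normalization (P_n(1) = 1): leading coefficient (2n)!/(2^n (n!)^2) = 87178291200/(128*25401600) = 429/16, so a_7 = 429/16. Work downward with a_k = (k+1)(k+2) a_{k+2} / ((k - 7)(k + 8)):
  a_5 = (6)(7)(429/16) / ((5 - 7)(5 + 8)) = (9009/8)/(-26) = -693/16
  a_3 = (4)(5)(-693/16) / ((3 - 7)(3 + 8)) = (-3465/4)/(-44) = 315/16
  a_1 = (2)(3)(315/16) / ((1 - 7)(1 + 8)) = (945/8)/(-54) = -35/16
Hence P_7(x) = 429 x^7/16 - 693 x^5/16 + 315 x^3/16 - 35 x/16.

P_7(x); series = 429 x^7/16 - 693 x^5/16 + 315 x^3/16 - 35 x/16


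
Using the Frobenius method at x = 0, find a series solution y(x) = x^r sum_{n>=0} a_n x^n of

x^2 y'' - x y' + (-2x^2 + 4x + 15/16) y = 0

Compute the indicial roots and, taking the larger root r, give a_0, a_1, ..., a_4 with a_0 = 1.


Write in Frobenius form y'' + (p(x)/x) y' + (q(x)/x^2) y = 0:
  p(x) = -1,  q(x) = -2x^2 + 4x + 15/16.
Indicial equation: r(r-1) + (-1) r + (15/16) = 0 -> roots r_1 = 5/4, r_2 = 3/4.
Take r = r_1 = 5/4. Let y(x) = x^r sum_{n>=0} a_n x^n with a_0 = 1.
Substitute y = x^r sum a_n x^n and match x^{r+n}. The recurrence is
  D(n) a_n + 4 a_{n-1} - 2 a_{n-2} = 0,  where D(n) = (r+n)(r+n-1) + (-1)(r+n) + (15/16).
  a_n = [-4 a_{n-1} + 2 a_{n-2}] / D(n).
Since the indicial polynomial factors as (r - r_1)(r - r_2), D(n) = (r_1 + n - r_1)(r_1 + n - r_2) = n(n + 1/2).
Evaluating step by step (a_0 = 1):
  n = 1: D(1) = 1(1 + 1/2) = 3/2; numerator = -4(1) = -4; a_1 = (-4)/(3/2) = -8/3
  n = 2: D(2) = 2(2 + 1/2) = 5; numerator = -4(-8/3) + 2(1) = 38/3; a_2 = (38/3)/(5) = 38/15
  n = 3: D(3) = 3(3 + 1/2) = 21/2; numerator = -4(38/15) + 2(-8/3) = -232/15; a_3 = (-232/15)/(21/2) = -464/315
  n = 4: D(4) = 4(4 + 1/2) = 18; numerator = -4(-464/315) + 2(38/15) = 3452/315; a_4 = (3452/315)/(18) = 1726/2835

r = 5/4; a_0 = 1; a_1 = -8/3; a_2 = 38/15; a_3 = -464/315; a_4 = 1726/2835


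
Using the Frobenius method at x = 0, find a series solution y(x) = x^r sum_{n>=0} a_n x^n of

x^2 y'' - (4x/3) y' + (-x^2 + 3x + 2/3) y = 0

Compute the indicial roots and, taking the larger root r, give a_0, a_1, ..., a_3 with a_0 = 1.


Write in Frobenius form y'' + (p(x)/x) y' + (q(x)/x^2) y = 0:
  p(x) = -4/3,  q(x) = -x^2 + 3x + 2/3.
Indicial equation: r(r-1) + (-4/3) r + (2/3) = 0 -> roots r_1 = 2, r_2 = 1/3.
Take r = r_1 = 2. Let y(x) = x^r sum_{n>=0} a_n x^n with a_0 = 1.
Substitute y = x^r sum a_n x^n and match x^{r+n}. The recurrence is
  D(n) a_n + 3 a_{n-1} - 1 a_{n-2} = 0,  where D(n) = (r+n)(r+n-1) + (-4/3)(r+n) + (2/3).
  a_n = [-3 a_{n-1} + 1 a_{n-2}] / D(n).
Since the indicial polynomial factors as (r - r_1)(r - r_2), D(n) = (r_1 + n - r_1)(r_1 + n - r_2) = n(n + 5/3).
Evaluating step by step (a_0 = 1):
  n = 1: D(1) = 1(1 + 5/3) = 8/3; numerator = -3(1) = -3; a_1 = (-3)/(8/3) = -9/8
  n = 2: D(2) = 2(2 + 5/3) = 22/3; numerator = -3(-9/8) + 1(1) = 35/8; a_2 = (35/8)/(22/3) = 105/176
  n = 3: D(3) = 3(3 + 5/3) = 14; numerator = -3(105/176) + 1(-9/8) = -513/176; a_3 = (-513/176)/(14) = -513/2464

r = 2; a_0 = 1; a_1 = -9/8; a_2 = 105/176; a_3 = -513/2464


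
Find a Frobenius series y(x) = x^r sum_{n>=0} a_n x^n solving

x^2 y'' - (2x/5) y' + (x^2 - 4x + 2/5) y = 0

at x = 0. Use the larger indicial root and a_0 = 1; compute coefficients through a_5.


Write in Frobenius form y'' + (p(x)/x) y' + (q(x)/x^2) y = 0:
  p(x) = -2/5,  q(x) = x^2 - 4x + 2/5.
Indicial equation: r(r-1) + (-2/5) r + (2/5) = 0 -> roots r_1 = 1, r_2 = 2/5.
Take r = r_1 = 1. Let y(x) = x^r sum_{n>=0} a_n x^n with a_0 = 1.
Substitute y = x^r sum a_n x^n and match x^{r+n}. The recurrence is
  D(n) a_n - 4 a_{n-1} + 1 a_{n-2} = 0,  where D(n) = (r+n)(r+n-1) + (-2/5)(r+n) + (2/5).
  a_n = [4 a_{n-1} - 1 a_{n-2}] / D(n).
Since the indicial polynomial factors as (r - r_1)(r - r_2), D(n) = (r_1 + n - r_1)(r_1 + n - r_2) = n(n + 3/5).
Evaluating step by step (a_0 = 1):
  n = 1: D(1) = 1(1 + 3/5) = 8/5; numerator = 4(1) = 4; a_1 = (4)/(8/5) = 5/2
  n = 2: D(2) = 2(2 + 3/5) = 26/5; numerator = 4(5/2) - 1(1) = 9; a_2 = (9)/(26/5) = 45/26
  n = 3: D(3) = 3(3 + 3/5) = 54/5; numerator = 4(45/26) - 1(5/2) = 115/26; a_3 = (115/26)/(54/5) = 575/1404
  n = 4: D(4) = 4(4 + 3/5) = 92/5; numerator = 4(575/1404) - 1(45/26) = -5/54; a_4 = (-5/54)/(92/5) = -25/4968
  n = 5: D(5) = 5(5 + 3/5) = 28; numerator = 4(-25/4968) - 1(575/1404) = -4625/10764; a_5 = (-4625/10764)/(28) = -4625/301392

r = 1; a_0 = 1; a_1 = 5/2; a_2 = 45/26; a_3 = 575/1404; a_4 = -25/4968; a_5 = -4625/301392


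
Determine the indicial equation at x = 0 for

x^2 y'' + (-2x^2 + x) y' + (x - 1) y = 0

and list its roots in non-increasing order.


Divide by x^2 to reach normal form y'' + P_1(x) y' + P_2(x) y = 0 with P_1(x) = -2 + 1/x and P_2(x) = 1/x - 1/x^2.
x = 0 is a singular point because the y'-coefficient -2 + 1/x has a pole at x = 0 and the y-coefficient 1/x - 1/x^2 has a pole at x = 0.
It is a regular singular point because x P_1(x) = p(x) = 1 - 2x and x^2 P_2(x) = q(x) = x - 1 are polynomials, hence analytic at x = 0.
p(0) = 1,  q(0) = -1.
Indicial equation: r(r-1) + p(0) r + q(0) = 0, i.e. r^2 + (p(0) - 1) r + q(0) = 0, i.e. r^2 - 1 = 0.
Discriminant: (0)^2 - 4(-1) = 4, so r = (0 ± 2)/2.
Solving: r_1 = 1, r_2 = -1.

indicial: r^2 - 1 = 0; roots r_1 = 1, r_2 = -1


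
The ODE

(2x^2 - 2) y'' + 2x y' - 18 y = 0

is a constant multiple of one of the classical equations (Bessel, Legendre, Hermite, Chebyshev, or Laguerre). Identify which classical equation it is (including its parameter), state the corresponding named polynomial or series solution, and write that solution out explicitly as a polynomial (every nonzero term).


All three coefficients share the factor -2; dividing through by -2 gives  (1 - x^2) y'' - x y' + 9 y = 0.
This matches the Chebyshev equation (1 - x^2) y'' - x y' + n^2 y = 0 (note the -x y' term, not -2x y') with n^2 = 9, so n = 3; the polynomial solution is T_3(x).
With y = sum_k a_k x^k, matching x^k gives (k+2)(k+1) a_{k+2} = (k^2 - n^2) a_k = (k - 3)(k + 3) a_k. The right side vanishes at k = 3, so the series with the parity of 3 terminates at degree 3.
Standard normalization: leading coefficient of T_n is 2^(n-1), so a_3 = 2^2 = 4. Work downward with a_k = (k+1)(k+2) a_{k+2} / ((k - 3)(k + 3)):
  a_1 = (2)(3)(4) / ((1 - 3)(1 + 3)) = 24/(-8) = -3
Hence T_3(x) = 4 x^3 - 3 x.

T_3(x); series = 4 x^3 - 3 x


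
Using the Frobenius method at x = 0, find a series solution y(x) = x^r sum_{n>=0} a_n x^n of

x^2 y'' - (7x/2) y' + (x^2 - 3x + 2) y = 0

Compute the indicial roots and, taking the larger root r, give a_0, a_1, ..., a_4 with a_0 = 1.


Write in Frobenius form y'' + (p(x)/x) y' + (q(x)/x^2) y = 0:
  p(x) = -7/2,  q(x) = x^2 - 3x + 2.
Indicial equation: r(r-1) + (-7/2) r + (2) = 0 -> roots r_1 = 4, r_2 = 1/2.
Take r = r_1 = 4. Let y(x) = x^r sum_{n>=0} a_n x^n with a_0 = 1.
Substitute y = x^r sum a_n x^n and match x^{r+n}. The recurrence is
  D(n) a_n - 3 a_{n-1} + 1 a_{n-2} = 0,  where D(n) = (r+n)(r+n-1) + (-7/2)(r+n) + (2).
  a_n = [3 a_{n-1} - 1 a_{n-2}] / D(n).
Since the indicial polynomial factors as (r - r_1)(r - r_2), D(n) = (r_1 + n - r_1)(r_1 + n - r_2) = n(n + 7/2).
Evaluating step by step (a_0 = 1):
  n = 1: D(1) = 1(1 + 7/2) = 9/2; numerator = 3(1) = 3; a_1 = (3)/(9/2) = 2/3
  n = 2: D(2) = 2(2 + 7/2) = 11; numerator = 3(2/3) - 1(1) = 1; a_2 = (1)/(11) = 1/11
  n = 3: D(3) = 3(3 + 7/2) = 39/2; numerator = 3(1/11) - 1(2/3) = -13/33; a_3 = (-13/33)/(39/2) = -2/99
  n = 4: D(4) = 4(4 + 7/2) = 30; numerator = 3(-2/99) - 1(1/11) = -5/33; a_4 = (-5/33)/(30) = -1/198

r = 4; a_0 = 1; a_1 = 2/3; a_2 = 1/11; a_3 = -2/99; a_4 = -1/198


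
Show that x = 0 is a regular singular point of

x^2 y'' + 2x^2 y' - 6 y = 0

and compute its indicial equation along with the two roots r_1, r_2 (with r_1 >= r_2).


Divide by x^2 to reach normal form y'' + P_1(x) y' + P_2(x) y = 0 with P_1(x) = 2 and P_2(x) = -6/x^2.
x = 0 is a singular point because the y-coefficient -6/x^2 has a pole at x = 0.
It is a regular singular point because x P_1(x) = p(x) = 2x and x^2 P_2(x) = q(x) = -6 are polynomials, hence analytic at x = 0.
p(0) = 0,  q(0) = -6.
Indicial equation: r(r-1) + p(0) r + q(0) = 0, i.e. r^2 + (p(0) - 1) r + q(0) = 0, i.e. r^2 - 1 r - 6 = 0.
Discriminant: (-1)^2 - 4(-6) = 25, so r = (1 ± 5)/2.
Solving: r_1 = 3, r_2 = -2.

indicial: r^2 - 1 r - 6 = 0; roots r_1 = 3, r_2 = -2


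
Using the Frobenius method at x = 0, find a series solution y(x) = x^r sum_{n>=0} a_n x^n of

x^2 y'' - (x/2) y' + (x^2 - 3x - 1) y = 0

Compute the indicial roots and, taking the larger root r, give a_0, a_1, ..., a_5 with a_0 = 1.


Write in Frobenius form y'' + (p(x)/x) y' + (q(x)/x^2) y = 0:
  p(x) = -1/2,  q(x) = x^2 - 3x - 1.
Indicial equation: r(r-1) + (-1/2) r + (-1) = 0 -> roots r_1 = 2, r_2 = -1/2.
Take r = r_1 = 2. Let y(x) = x^r sum_{n>=0} a_n x^n with a_0 = 1.
Substitute y = x^r sum a_n x^n and match x^{r+n}. The recurrence is
  D(n) a_n - 3 a_{n-1} + 1 a_{n-2} = 0,  where D(n) = (r+n)(r+n-1) + (-1/2)(r+n) + (-1).
  a_n = [3 a_{n-1} - 1 a_{n-2}] / D(n).
Since the indicial polynomial factors as (r - r_1)(r - r_2), D(n) = (r_1 + n - r_1)(r_1 + n - r_2) = n(n + 5/2).
Evaluating step by step (a_0 = 1):
  n = 1: D(1) = 1(1 + 5/2) = 7/2; numerator = 3(1) = 3; a_1 = (3)/(7/2) = 6/7
  n = 2: D(2) = 2(2 + 5/2) = 9; numerator = 3(6/7) - 1(1) = 11/7; a_2 = (11/7)/(9) = 11/63
  n = 3: D(3) = 3(3 + 5/2) = 33/2; numerator = 3(11/63) - 1(6/7) = -1/3; a_3 = (-1/3)/(33/2) = -2/99
  n = 4: D(4) = 4(4 + 5/2) = 26; numerator = 3(-2/99) - 1(11/63) = -163/693; a_4 = (-163/693)/(26) = -163/18018
  n = 5: D(5) = 5(5 + 5/2) = 75/2; numerator = 3(-163/18018) - 1(-2/99) = -125/18018; a_5 = (-125/18018)/(75/2) = -5/27027

r = 2; a_0 = 1; a_1 = 6/7; a_2 = 11/63; a_3 = -2/99; a_4 = -163/18018; a_5 = -5/27027


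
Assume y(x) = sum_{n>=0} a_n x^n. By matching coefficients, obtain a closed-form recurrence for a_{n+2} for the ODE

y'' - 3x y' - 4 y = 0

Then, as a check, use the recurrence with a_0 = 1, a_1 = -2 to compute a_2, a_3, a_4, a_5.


Substitute y = sum_n a_n x^n.
y''(x) has coefficient (n+2)(n+1) a_{n+2} at x^n;
-3 x y'(x) has coefficient -3 n a_n at x^n (shift);
-4 y(x) has coefficient -4 a_n at x^n.
Matching x^n: (n+2)(n+1) a_{n+2} + (-3n - 4) a_n = 0.
Thus a_{n+2} = (3n + 4) / ((n+1)(n+2)) * a_n.

Check with a_0 = 1, a_1 = -2 (apply the recurrence for n = 0, 1, 2, 3): a_0 = 1, a_1 = -2, a_2 = 2, a_3 = -7/3, a_4 = 5/3, a_5 = -91/60.

a_(n+2) = (3n + 4) / ((n+1)(n+2)) * a_n; check: a_0 = 1, a_1 = -2, a_2 = 2, a_3 = -7/3, a_4 = 5/3, a_5 = -91/60


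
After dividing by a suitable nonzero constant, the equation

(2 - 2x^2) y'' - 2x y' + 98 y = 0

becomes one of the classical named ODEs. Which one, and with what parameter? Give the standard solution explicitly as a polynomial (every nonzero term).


All three coefficients share the factor 2; dividing through by 2 gives  (1 - x^2) y'' - x y' + 49 y = 0.
This matches the Chebyshev equation (1 - x^2) y'' - x y' + n^2 y = 0 (note the -x y' term, not -2x y') with n^2 = 49, so n = 7; the polynomial solution is T_7(x).
With y = sum_k a_k x^k, matching x^k gives (k+2)(k+1) a_{k+2} = (k^2 - n^2) a_k = (k - 7)(k + 7) a_k. The right side vanishes at k = 7, so the series with the parity of 7 terminates at degree 7.
Standard normalization: leading coefficient of T_n is 2^(n-1), so a_7 = 2^6 = 64. Work downward with a_k = (k+1)(k+2) a_{k+2} / ((k - 7)(k + 7)):
  a_5 = (6)(7)(64) / ((5 - 7)(5 + 7)) = 2688/(-24) = -112
  a_3 = (4)(5)(-112) / ((3 - 7)(3 + 7)) = -2240/(-40) = 56
  a_1 = (2)(3)(56) / ((1 - 7)(1 + 7)) = 336/(-48) = -7
Hence T_7(x) = 64 x^7 - 112 x^5 + 56 x^3 - 7 x.

T_7(x); series = 64 x^7 - 112 x^5 + 56 x^3 - 7 x


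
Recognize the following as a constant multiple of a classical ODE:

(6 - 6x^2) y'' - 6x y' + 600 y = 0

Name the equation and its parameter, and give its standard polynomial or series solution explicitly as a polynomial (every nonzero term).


All three coefficients share the factor 6; dividing through by 6 gives  (1 - x^2) y'' - x y' + 100 y = 0.
This matches the Chebyshev equation (1 - x^2) y'' - x y' + n^2 y = 0 (note the -x y' term, not -2x y') with n^2 = 100, so n = 10; the polynomial solution is T_10(x).
With y = sum_k a_k x^k, matching x^k gives (k+2)(k+1) a_{k+2} = (k^2 - n^2) a_k = (k - 10)(k + 10) a_k. The right side vanishes at k = 10, so the series with the parity of 10 terminates at degree 10.
Standard normalization: leading coefficient of T_n is 2^(n-1), so a_10 = 2^9 = 512. Work downward with a_k = (k+1)(k+2) a_{k+2} / ((k - 10)(k + 10)):
  a_8 = (9)(10)(512) / ((8 - 10)(8 + 10)) = 46080/(-36) = -1280
  a_6 = (7)(8)(-1280) / ((6 - 10)(6 + 10)) = -71680/(-64) = 1120
  a_4 = (5)(6)(1120) / ((4 - 10)(4 + 10)) = 33600/(-84) = -400
  a_2 = (3)(4)(-400) / ((2 - 10)(2 + 10)) = -4800/(-96) = 50
  a_0 = (1)(2)(50) / ((0 - 10)(0 + 10)) = 100/(-100) = -1
Hence T_10(x) = 512 x^10 - 1280 x^8 + 1120 x^6 - 400 x^4 + 50 x^2 - 1.

T_10(x); series = 512 x^10 - 1280 x^8 + 1120 x^6 - 400 x^4 + 50 x^2 - 1


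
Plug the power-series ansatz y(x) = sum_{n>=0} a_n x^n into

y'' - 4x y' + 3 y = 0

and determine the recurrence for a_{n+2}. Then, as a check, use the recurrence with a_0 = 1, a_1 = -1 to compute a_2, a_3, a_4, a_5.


Substitute y = sum_n a_n x^n.
y''(x) has coefficient (n+2)(n+1) a_{n+2} at x^n;
-4 x y'(x) has coefficient -4 n a_n at x^n (shift);
3 y(x) has coefficient 3 a_n at x^n.
Matching x^n: (n+2)(n+1) a_{n+2} + (-4n + 3) a_n = 0.
Thus a_{n+2} = (4n - 3) / ((n+1)(n+2)) * a_n.

Check with a_0 = 1, a_1 = -1 (apply the recurrence for n = 0, 1, 2, 3): a_0 = 1, a_1 = -1, a_2 = -3/2, a_3 = -1/6, a_4 = -5/8, a_5 = -3/40.

a_(n+2) = (4n - 3) / ((n+1)(n+2)) * a_n; check: a_0 = 1, a_1 = -1, a_2 = -3/2, a_3 = -1/6, a_4 = -5/8, a_5 = -3/40


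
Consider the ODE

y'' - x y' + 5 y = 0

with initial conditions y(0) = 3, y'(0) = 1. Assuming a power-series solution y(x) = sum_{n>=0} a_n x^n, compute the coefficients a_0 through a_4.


Ansatz: y(x) = sum_{n>=0} a_n x^n, so y'(x) = sum_{n>=1} n a_n x^(n-1) and y''(x) = sum_{n>=2} n(n-1) a_n x^(n-2).
Substitute into P(x) y'' + Q(x) y' + R(x) y = 0 with P(x) = 1, Q(x) = -x, R(x) = 5, and match powers of x.
Initial conditions: a_0 = 3, a_1 = 1.
Setting the coefficient of each power of x to zero and solving order by order (substituting the coefficients already found):
  x^0: 2 a_2 + 5 a_0 = 0  ->  2 a_2 = -5 a_0 = -15  ->  a_2 = -15/2
  x^1: 6 a_3 + 4 a_1 = 0  ->  6 a_3 = -4 a_1 = -4  ->  a_3 = -2/3
  x^2: 12 a_4 + 3 a_2 = 0  ->  12 a_4 = -3 a_2 = 45/2  ->  a_4 = 15/8
Truncated series: y(x) = 3 + x - (15/2) x^2 - (2/3) x^3 + (15/8) x^4 + O(x^5).

a_0 = 3; a_1 = 1; a_2 = -15/2; a_3 = -2/3; a_4 = 15/8


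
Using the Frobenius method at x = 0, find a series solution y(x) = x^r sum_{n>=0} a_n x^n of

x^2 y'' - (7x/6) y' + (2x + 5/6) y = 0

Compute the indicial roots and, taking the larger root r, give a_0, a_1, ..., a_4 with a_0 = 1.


Write in Frobenius form y'' + (p(x)/x) y' + (q(x)/x^2) y = 0:
  p(x) = -7/6,  q(x) = 2x + 5/6.
Indicial equation: r(r-1) + (-7/6) r + (5/6) = 0 -> roots r_1 = 5/3, r_2 = 1/2.
Take r = r_1 = 5/3. Let y(x) = x^r sum_{n>=0} a_n x^n with a_0 = 1.
Substitute y = x^r sum a_n x^n and match x^{r+n}. The recurrence is
  D(n) a_n + 2 a_{n-1} = 0,  where D(n) = (r+n)(r+n-1) + (-7/6)(r+n) + (5/6).
  a_n = -2 / D(n) * a_{n-1}.
Since the indicial polynomial factors as (r - r_1)(r - r_2), D(n) = (r_1 + n - r_1)(r_1 + n - r_2) = n(n + 7/6).
Evaluating step by step (a_0 = 1):
  n = 1: D(1) = 1(1 + 7/6) = 13/6; numerator = -2(1) = -2; a_1 = (-2)/(13/6) = -12/13
  n = 2: D(2) = 2(2 + 7/6) = 19/3; numerator = -2(-12/13) = 24/13; a_2 = (24/13)/(19/3) = 72/247
  n = 3: D(3) = 3(3 + 7/6) = 25/2; numerator = -2(72/247) = -144/247; a_3 = (-144/247)/(25/2) = -288/6175
  n = 4: D(4) = 4(4 + 7/6) = 62/3; numerator = -2(-288/6175) = 576/6175; a_4 = (576/6175)/(62/3) = 864/191425

r = 5/3; a_0 = 1; a_1 = -12/13; a_2 = 72/247; a_3 = -288/6175; a_4 = 864/191425


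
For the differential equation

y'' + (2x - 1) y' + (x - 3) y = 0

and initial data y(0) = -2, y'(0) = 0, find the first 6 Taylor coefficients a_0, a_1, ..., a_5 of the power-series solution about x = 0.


Ansatz: y(x) = sum_{n>=0} a_n x^n, so y'(x) = sum_{n>=1} n a_n x^(n-1) and y''(x) = sum_{n>=2} n(n-1) a_n x^(n-2).
Substitute into P(x) y'' + Q(x) y' + R(x) y = 0 with P(x) = 1, Q(x) = 2x - 1, R(x) = x - 3, and match powers of x.
Initial conditions: a_0 = -2, a_1 = 0.
Setting the coefficient of each power of x to zero and solving order by order (substituting the coefficients already found):
  x^0: 2 a_2 - a_1 - 3 a_0 = 0  ->  2 a_2 = a_1 + 3 a_0 = -6  ->  a_2 = -3
  x^1: 6 a_3 - 2 a_2 - a_1 + a_0 = 0  ->  6 a_3 = 2 a_2 + a_1 - a_0 = -4  ->  a_3 = -2/3
  x^2: 12 a_4 - 3 a_3 + a_2 + a_1 = 0  ->  12 a_4 = 3 a_3 - a_2 - a_1 = 1  ->  a_4 = 1/12
  x^3: 20 a_5 - 4 a_4 + 3 a_3 + a_2 = 0  ->  20 a_5 = 4 a_4 - 3 a_3 - a_2 = 16/3  ->  a_5 = 4/15
Truncated series: y(x) = -2 - 3 x^2 - (2/3) x^3 + (1/12) x^4 + (4/15) x^5 + O(x^6).

a_0 = -2; a_1 = 0; a_2 = -3; a_3 = -2/3; a_4 = 1/12; a_5 = 4/15


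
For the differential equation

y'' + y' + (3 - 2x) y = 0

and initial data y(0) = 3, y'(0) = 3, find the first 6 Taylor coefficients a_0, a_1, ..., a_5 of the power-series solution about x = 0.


Ansatz: y(x) = sum_{n>=0} a_n x^n, so y'(x) = sum_{n>=1} n a_n x^(n-1) and y''(x) = sum_{n>=2} n(n-1) a_n x^(n-2).
Substitute into P(x) y'' + Q(x) y' + R(x) y = 0 with P(x) = 1, Q(x) = 1, R(x) = 3 - 2x, and match powers of x.
Initial conditions: a_0 = 3, a_1 = 3.
Setting the coefficient of each power of x to zero and solving order by order (substituting the coefficients already found):
  x^0: 2 a_2 + a_1 + 3 a_0 = 0  ->  2 a_2 = -a_1 - 3 a_0 = -12  ->  a_2 = -6
  x^1: 6 a_3 + 2 a_2 + 3 a_1 - 2 a_0 = 0  ->  6 a_3 = -2 a_2 - 3 a_1 + 2 a_0 = 9  ->  a_3 = 3/2
  x^2: 12 a_4 + 3 a_3 + 3 a_2 - 2 a_1 = 0  ->  12 a_4 = -3 a_3 - 3 a_2 + 2 a_1 = 39/2  ->  a_4 = 13/8
  x^3: 20 a_5 + 4 a_4 + 3 a_3 - 2 a_2 = 0  ->  20 a_5 = -4 a_4 - 3 a_3 + 2 a_2 = -23  ->  a_5 = -23/20
Truncated series: y(x) = 3 + 3 x - 6 x^2 + (3/2) x^3 + (13/8) x^4 - (23/20) x^5 + O(x^6).

a_0 = 3; a_1 = 3; a_2 = -6; a_3 = 3/2; a_4 = 13/8; a_5 = -23/20


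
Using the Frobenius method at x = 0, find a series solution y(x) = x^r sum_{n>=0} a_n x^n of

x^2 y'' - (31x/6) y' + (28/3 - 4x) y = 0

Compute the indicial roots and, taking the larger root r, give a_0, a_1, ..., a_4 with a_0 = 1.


Write in Frobenius form y'' + (p(x)/x) y' + (q(x)/x^2) y = 0:
  p(x) = -31/6,  q(x) = 28/3 - 4x.
Indicial equation: r(r-1) + (-31/6) r + (28/3) = 0 -> roots r_1 = 7/2, r_2 = 8/3.
Take r = r_1 = 7/2. Let y(x) = x^r sum_{n>=0} a_n x^n with a_0 = 1.
Substitute y = x^r sum a_n x^n and match x^{r+n}. The recurrence is
  D(n) a_n - 4 a_{n-1} = 0,  where D(n) = (r+n)(r+n-1) + (-31/6)(r+n) + (28/3).
  a_n = 4 / D(n) * a_{n-1}.
Since the indicial polynomial factors as (r - r_1)(r - r_2), D(n) = (r_1 + n - r_1)(r_1 + n - r_2) = n(n + 5/6).
Evaluating step by step (a_0 = 1):
  n = 1: D(1) = 1(1 + 5/6) = 11/6; numerator = 4(1) = 4; a_1 = (4)/(11/6) = 24/11
  n = 2: D(2) = 2(2 + 5/6) = 17/3; numerator = 4(24/11) = 96/11; a_2 = (96/11)/(17/3) = 288/187
  n = 3: D(3) = 3(3 + 5/6) = 23/2; numerator = 4(288/187) = 1152/187; a_3 = (1152/187)/(23/2) = 2304/4301
  n = 4: D(4) = 4(4 + 5/6) = 58/3; numerator = 4(2304/4301) = 9216/4301; a_4 = (9216/4301)/(58/3) = 13824/124729

r = 7/2; a_0 = 1; a_1 = 24/11; a_2 = 288/187; a_3 = 2304/4301; a_4 = 13824/124729


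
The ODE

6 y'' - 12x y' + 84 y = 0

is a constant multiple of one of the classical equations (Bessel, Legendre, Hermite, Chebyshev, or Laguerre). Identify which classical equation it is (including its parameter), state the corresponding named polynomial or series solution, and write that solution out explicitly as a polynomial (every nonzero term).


All three coefficients share the factor 6; dividing through by 6 gives  y'' - 2x y' + 14 y = 0.
This matches the Hermite equation y'' - 2x y' + 2n y = 0 with 2n = 14, so n = 7; the polynomial solution is H_7(x).
With y = sum_k a_k x^k, matching x^k gives (k+2)(k+1) a_{k+2} = 2(k - n) a_k = 2(k - 7) a_k. The right side vanishes at k = 7, so the series with the parity of 7 terminates at degree 7.
Standard normalization: leading coefficient of H_n is 2^n, so a_7 = 2^7 = 128. Work downward with a_k = (k+1)(k+2) a_{k+2} / (2(k - n)):
  a_5 = (6)(7)(128) / (2(5 - 7)) = 5376/(-4) = -1344
  a_3 = (4)(5)(-1344) / (2(3 - 7)) = -26880/(-8) = 3360
  a_1 = (2)(3)(3360) / (2(1 - 7)) = 20160/(-12) = -1680
Hence H_7(x) = 128 x^7 - 1344 x^5 + 3360 x^3 - 1680 x.

H_7(x); series = 128 x^7 - 1344 x^5 + 3360 x^3 - 1680 x


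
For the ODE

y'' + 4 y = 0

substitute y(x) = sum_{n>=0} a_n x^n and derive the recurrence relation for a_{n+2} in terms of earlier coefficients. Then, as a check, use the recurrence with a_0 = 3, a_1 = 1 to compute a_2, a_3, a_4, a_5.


Substitute y = sum_n a_n x^n into y'' + (const) y = 0.
y''(x) = sum_{n>=0} (n+2)(n+1) a_{n+2} x^n.
The ODE becomes sum_n [(n+2)(n+1) a_{n+2} + 4 a_n] x^n = 0.
Setting each coefficient to zero gives the recurrence:
  (n+2)(n+1) a_{n+2} + 4 a_n = 0,
  a_{n+2} = -4 / ((n+1)(n+2)) a_n.

Check with a_0 = 3, a_1 = 1 (apply the recurrence for n = 0, 1, 2, 3): a_0 = 3, a_1 = 1, a_2 = -6, a_3 = -2/3, a_4 = 2, a_5 = 2/15.

a_{n+2} = -4/((n+1)(n+2)) * a_n; check: a_0 = 3, a_1 = 1, a_2 = -6, a_3 = -2/3, a_4 = 2, a_5 = 2/15


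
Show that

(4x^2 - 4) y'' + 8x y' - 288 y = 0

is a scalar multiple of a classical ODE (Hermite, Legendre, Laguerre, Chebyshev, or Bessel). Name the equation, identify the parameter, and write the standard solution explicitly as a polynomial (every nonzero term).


All three coefficients share the factor -4; dividing through by -4 gives  (1 - x^2) y'' - 2x y' + 72 y = 0.
This matches the Legendre equation (1 - x^2) y'' - 2x y' + n(n+1) y = 0 (note the -2x y' term) with n(n+1) = 72, so n = 8; the polynomial solution is P_8(x).
With y = sum_k a_k x^k, matching x^k gives (k+2)(k+1) a_{k+2} = [k(k+1) - n(n+1)] a_k = (k - 8)(k + 9) a_k. The right side vanishes at k = 8, so the series with the parity of 8 terminates at degree 8.
Standard normalization (P_n(1) = 1): leading coefficient (2n)!/(2^n (n!)^2) = 20922789888000/(256*1625702400) = 6435/128, so a_8 = 6435/128. Work downward with a_k = (k+1)(k+2) a_{k+2} / ((k - 8)(k + 9)):
  a_6 = (7)(8)(6435/128) / ((6 - 8)(6 + 9)) = (45045/16)/(-30) = -3003/32
  a_4 = (5)(6)(-3003/32) / ((4 - 8)(4 + 9)) = (-45045/16)/(-52) = 3465/64
  a_2 = (3)(4)(3465/64) / ((2 - 8)(2 + 9)) = (10395/16)/(-66) = -315/32
  a_0 = (1)(2)(-315/32) / ((0 - 8)(0 + 9)) = (-315/16)/(-72) = 35/128
Hence P_8(x) = 6435 x^8/128 - 3003 x^6/32 + 3465 x^4/64 - 315 x^2/32 + 35/128.

P_8(x); series = 6435 x^8/128 - 3003 x^6/32 + 3465 x^4/64 - 315 x^2/32 + 35/128


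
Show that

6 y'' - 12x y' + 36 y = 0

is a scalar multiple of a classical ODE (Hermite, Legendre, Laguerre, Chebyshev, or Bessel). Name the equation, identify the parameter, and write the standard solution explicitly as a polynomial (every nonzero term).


All three coefficients share the factor 6; dividing through by 6 gives  y'' - 2x y' + 6 y = 0.
This matches the Hermite equation y'' - 2x y' + 2n y = 0 with 2n = 6, so n = 3; the polynomial solution is H_3(x).
With y = sum_k a_k x^k, matching x^k gives (k+2)(k+1) a_{k+2} = 2(k - n) a_k = 2(k - 3) a_k. The right side vanishes at k = 3, so the series with the parity of 3 terminates at degree 3.
Standard normalization: leading coefficient of H_n is 2^n, so a_3 = 2^3 = 8. Work downward with a_k = (k+1)(k+2) a_{k+2} / (2(k - n)):
  a_1 = (2)(3)(8) / (2(1 - 3)) = 48/(-4) = -12
Hence H_3(x) = 8 x^3 - 12 x.

H_3(x); series = 8 x^3 - 12 x


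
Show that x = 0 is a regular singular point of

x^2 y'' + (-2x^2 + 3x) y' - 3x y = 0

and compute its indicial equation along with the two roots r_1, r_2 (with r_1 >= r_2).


Divide by x^2 to reach normal form y'' + P_1(x) y' + P_2(x) y = 0 with P_1(x) = -2 + 3/x and P_2(x) = -3/x.
x = 0 is a singular point because the y'-coefficient -2 + 3/x has a pole at x = 0 and the y-coefficient -3/x has a pole at x = 0.
It is a regular singular point because x P_1(x) = p(x) = 3 - 2x and x^2 P_2(x) = q(x) = -3x are polynomials, hence analytic at x = 0.
p(0) = 3,  q(0) = 0.
Indicial equation: r(r-1) + p(0) r + q(0) = 0, i.e. r^2 + (p(0) - 1) r + q(0) = 0, i.e. r^2 + 2 r = 0.
Discriminant: (2)^2 - 4(0) = 4, so r = (-2 ± 2)/2.
Solving: r_1 = 0, r_2 = -2.

indicial: r^2 + 2 r = 0; roots r_1 = 0, r_2 = -2


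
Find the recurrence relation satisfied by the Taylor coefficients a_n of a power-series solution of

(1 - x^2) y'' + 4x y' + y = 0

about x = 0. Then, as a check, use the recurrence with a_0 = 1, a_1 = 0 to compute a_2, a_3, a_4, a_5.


Substitute y = sum_n a_n x^n.
(1 - 1 x^2) y'' contributes (n+2)(n+1) a_{n+2} - n(n-1) a_n at x^n.
4 x y'(x) contributes 4 n a_n at x^n.
y(x) contributes 1 a_n at x^n.
Matching x^n: (n+2)(n+1) a_{n+2} + (-n(n-1) + 4 n + 1) a_n = 0.
Thus a_{n+2} = (n(n-1) - 4 n - 1) / ((n+1)(n+2)) * a_n.

Check with a_0 = 1, a_1 = 0 (apply the recurrence for n = 0, 1, 2, 3): a_0 = 1, a_1 = 0, a_2 = -1/2, a_3 = 0, a_4 = 7/24, a_5 = 0.

a_(n+2) = (n(n-1) - 4 n - 1) / ((n+1)(n+2)) * a_n; check: a_0 = 1, a_1 = 0, a_2 = -1/2, a_3 = 0, a_4 = 7/24, a_5 = 0


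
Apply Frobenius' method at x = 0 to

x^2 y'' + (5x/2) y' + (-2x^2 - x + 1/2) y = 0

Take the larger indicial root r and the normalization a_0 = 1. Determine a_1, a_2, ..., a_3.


Write in Frobenius form y'' + (p(x)/x) y' + (q(x)/x^2) y = 0:
  p(x) = 5/2,  q(x) = -2x^2 - x + 1/2.
Indicial equation: r(r-1) + (5/2) r + (1/2) = 0 -> roots r_1 = -1/2, r_2 = -1.
Take r = r_1 = -1/2. Let y(x) = x^r sum_{n>=0} a_n x^n with a_0 = 1.
Substitute y = x^r sum a_n x^n and match x^{r+n}. The recurrence is
  D(n) a_n - 1 a_{n-1} - 2 a_{n-2} = 0,  where D(n) = (r+n)(r+n-1) + (5/2)(r+n) + (1/2).
  a_n = [1 a_{n-1} + 2 a_{n-2}] / D(n).
Since the indicial polynomial factors as (r - r_1)(r - r_2), D(n) = (r_1 + n - r_1)(r_1 + n - r_2) = n(n + 1/2).
Evaluating step by step (a_0 = 1):
  n = 1: D(1) = 1(1 + 1/2) = 3/2; numerator = 1(1) = 1; a_1 = (1)/(3/2) = 2/3
  n = 2: D(2) = 2(2 + 1/2) = 5; numerator = 1(2/3) + 2(1) = 8/3; a_2 = (8/3)/(5) = 8/15
  n = 3: D(3) = 3(3 + 1/2) = 21/2; numerator = 1(8/15) + 2(2/3) = 28/15; a_3 = (28/15)/(21/2) = 8/45

r = -1/2; a_0 = 1; a_1 = 2/3; a_2 = 8/15; a_3 = 8/45
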